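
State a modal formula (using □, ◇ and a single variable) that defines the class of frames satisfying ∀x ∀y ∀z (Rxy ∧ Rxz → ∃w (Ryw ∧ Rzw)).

A defining formula is ◇□r → □◇r (the .2 axiom).
Suppose ◇□r→□◇r is valid. Take Rxy, Rxz and set V(r)={w : Ryw}. Then □r at y so ◇□r at x, so □◇r at x, so ◇r at z, giving w with Rzw and Ryw.

◇□r → □◇r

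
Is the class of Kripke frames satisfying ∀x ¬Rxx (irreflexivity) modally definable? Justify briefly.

No

Modal frame validity is preserved under surjective bounded morphisms.
The 5-cycle (worlds 0,1,2,3,4 with 0→1→2→3→4→0) is irreflexive, and the map sending every world to a single reflexive point • is a surjective bounded morphism (forth: every edge maps to (•,•); back: every world has a successor). So any modal formula valid on the 5-cycle is also valid on the reflexive point, which is not irreflexive.
Hence irreflexivity is not modally definable.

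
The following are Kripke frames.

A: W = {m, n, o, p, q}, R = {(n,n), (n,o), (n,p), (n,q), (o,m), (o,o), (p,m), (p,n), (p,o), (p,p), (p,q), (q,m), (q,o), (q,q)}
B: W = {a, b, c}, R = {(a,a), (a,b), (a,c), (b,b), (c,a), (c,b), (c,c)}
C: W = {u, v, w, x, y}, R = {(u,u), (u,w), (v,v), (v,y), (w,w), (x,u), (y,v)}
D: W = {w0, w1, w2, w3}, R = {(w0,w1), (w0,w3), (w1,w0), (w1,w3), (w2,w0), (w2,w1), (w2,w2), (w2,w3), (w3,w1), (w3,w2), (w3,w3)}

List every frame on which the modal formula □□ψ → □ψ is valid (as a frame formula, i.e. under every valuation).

A, B, C

The schema corresponds to density: ∀x ∀y (Rxy → ∃z (Rxz ∧ Rzy)).
A: satisfies the condition.
B: satisfies the condition.
C: satisfies the condition.
D: fails — Rw1w0 but no z with Rw1z and Rzw0.
Valid on: A, B, C.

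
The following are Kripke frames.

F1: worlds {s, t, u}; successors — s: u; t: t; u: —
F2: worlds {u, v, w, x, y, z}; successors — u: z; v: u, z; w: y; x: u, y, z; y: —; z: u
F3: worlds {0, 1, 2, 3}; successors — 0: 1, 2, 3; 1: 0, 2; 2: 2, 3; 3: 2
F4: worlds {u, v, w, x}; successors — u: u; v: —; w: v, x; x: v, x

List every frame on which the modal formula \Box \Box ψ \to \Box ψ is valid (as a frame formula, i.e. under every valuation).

This is the axiom for density; its first-order frame correspondent is \forall x \forall y (Rxy \to \exists z (Rxz \wedge Rzy)).
F1: fails — Rsu but no z with Rsz and Rzu.
F2: fails — Ruz but no t with Rut and Rtz.
F3: fails — R10 but no z with R1z and Rz0.
F4: holds.
Valid on: F4.

F4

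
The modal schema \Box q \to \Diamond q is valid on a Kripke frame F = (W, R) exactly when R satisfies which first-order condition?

Seriality

Suppose □q→◇q is valid. At any x set V(q)=W. Then □q at x, so ◇q at x, so x has a successor.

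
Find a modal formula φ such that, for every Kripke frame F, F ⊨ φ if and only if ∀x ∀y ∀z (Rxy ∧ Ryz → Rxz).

This is transitivity; the standard corresponding axiom is 4: □p → □□p.
Suppose □p→□□p is valid. Take Rxy, Ryz and set V(p)={w : Rxw}. Then □p at x, so □□p at x, so □p at y, so p at z, i.e. Rxz.

□p → □□p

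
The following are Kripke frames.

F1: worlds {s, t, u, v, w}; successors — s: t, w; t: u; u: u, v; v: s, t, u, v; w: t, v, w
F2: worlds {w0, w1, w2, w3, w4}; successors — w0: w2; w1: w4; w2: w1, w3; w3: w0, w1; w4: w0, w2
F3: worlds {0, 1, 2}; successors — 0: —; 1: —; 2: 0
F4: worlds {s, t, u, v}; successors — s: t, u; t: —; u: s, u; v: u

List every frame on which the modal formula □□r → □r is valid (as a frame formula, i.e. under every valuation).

Frame correspondent (Sahlqvist): ∀x ∀y (Rxy → ∃z (Rxz ∧ Rzy)) — i.e. density.
F1: holds.
F2: fails — Rw3w1 but no z with Rw3z and Rzw1.
F3: fails — R20 but no z with R2z and Rz0.
F4: fails — Rst but no z with Rsz and Rzt.
Valid on: F1.

F1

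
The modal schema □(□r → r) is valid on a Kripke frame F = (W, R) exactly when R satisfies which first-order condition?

Suppose □(□r→r) is valid. Take Rxy and set V(r)={w : Ryw}. Then at y, □r holds; since □(□r→r) at x, □r→r at y, so r at y, i.e. Ryy.
Conversely, any frame satisfying ∀x ∀y (Rxy → Ryy) validates the schema.
Frame condition: ∀x ∀y (Rxy → Ryy).

shift-reflexivity: ∀x ∀y (Rxy → Ryy)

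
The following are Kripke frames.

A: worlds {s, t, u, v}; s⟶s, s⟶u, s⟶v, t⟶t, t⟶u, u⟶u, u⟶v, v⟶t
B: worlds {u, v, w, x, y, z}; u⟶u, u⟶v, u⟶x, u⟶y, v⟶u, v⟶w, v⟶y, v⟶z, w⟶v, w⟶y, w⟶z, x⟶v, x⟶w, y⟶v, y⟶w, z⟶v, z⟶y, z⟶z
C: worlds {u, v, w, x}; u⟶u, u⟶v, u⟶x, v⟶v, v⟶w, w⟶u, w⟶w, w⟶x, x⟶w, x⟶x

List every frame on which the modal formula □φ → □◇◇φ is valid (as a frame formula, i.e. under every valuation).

A, B, C

This is the axiom for a generalized confluence (Geach) condition; its first-order frame correspondent is ∀x ∀z (xRz → ∃w (xRw ∧ zR²w)).
A: ✓.
B: ✓.
C: ✓.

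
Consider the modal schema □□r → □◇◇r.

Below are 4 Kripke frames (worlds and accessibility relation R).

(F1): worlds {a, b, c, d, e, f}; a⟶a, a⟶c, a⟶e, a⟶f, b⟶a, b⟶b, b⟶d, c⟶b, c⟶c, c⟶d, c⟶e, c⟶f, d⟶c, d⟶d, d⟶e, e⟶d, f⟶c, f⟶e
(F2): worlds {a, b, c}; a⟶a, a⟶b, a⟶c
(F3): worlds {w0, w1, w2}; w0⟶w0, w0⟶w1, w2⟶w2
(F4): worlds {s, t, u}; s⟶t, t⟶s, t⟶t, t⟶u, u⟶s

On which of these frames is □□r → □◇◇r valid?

(F1), (F4)

This is the axiom for a generalized confluence (Geach) condition; its first-order frame correspondent is ∀x ∀z (xRz → ∃w (xR²w ∧ zR²w)).
(F1): ✓.
(F2): fails — aRb but no w with aR²w and bR²w.
(F3): fails — w0Rw1 but no w with w0R²w and w1R²w.
(F4): ✓.
Valid on: (F1), (F4).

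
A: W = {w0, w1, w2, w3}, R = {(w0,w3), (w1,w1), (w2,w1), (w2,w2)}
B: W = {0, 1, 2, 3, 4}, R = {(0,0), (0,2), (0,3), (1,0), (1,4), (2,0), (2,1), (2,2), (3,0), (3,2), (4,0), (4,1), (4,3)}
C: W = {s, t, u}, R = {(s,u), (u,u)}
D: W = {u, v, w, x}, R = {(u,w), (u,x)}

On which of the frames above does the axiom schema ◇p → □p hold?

C

This is the axiom for partial functionality; its first-order frame correspondent is ∀x ∀y ∀z (Rxy ∧ Rxz → y = z).
A: fails — w2 sees both w1 and w2.
B: fails — 0 sees both 0 and 2.
C: condition met.
D: fails — u sees both w and x.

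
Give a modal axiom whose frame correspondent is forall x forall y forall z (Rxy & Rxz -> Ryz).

◇q → □◇q

This is the Euclidean property; the standard corresponding axiom is 5: ◇q → □◇q.
Suppose ◇q→□◇q is valid. Take Rxy, Rxz and set V(q)={y}. Then ◇q at x, so □◇q at x, so ◇q at z, so some w with Rzw has q; w=y, i.e. Rzy. By symmetry of the argument, Ryz.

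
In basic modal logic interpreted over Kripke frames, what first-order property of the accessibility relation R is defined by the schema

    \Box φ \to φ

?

Reflexivity

Suppose □φ→φ is valid. At any x set V(φ)={w : Rxw}. Then □φ holds at x, so φ holds at x, i.e. Rxx.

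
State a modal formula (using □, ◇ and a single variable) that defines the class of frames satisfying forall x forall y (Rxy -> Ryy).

□(□r → r)

A defining formula is □(□r → r) (the T□ axiom).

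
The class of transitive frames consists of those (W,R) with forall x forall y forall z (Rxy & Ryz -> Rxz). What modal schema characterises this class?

□p → □□p

A defining formula is □p → □□p (the 4 axiom).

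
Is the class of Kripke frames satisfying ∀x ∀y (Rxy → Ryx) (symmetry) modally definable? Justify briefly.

The condition is symmetry. A defining modal formula is q → □◇q.
Suppose q→□◇q is valid. Take Rxy and set V(q)={x}. Then q at x, so □◇q at x, so ◇q at y, so some z with Ryz has q; z=x, i.e. Ryx.

Yes, by q → □◇q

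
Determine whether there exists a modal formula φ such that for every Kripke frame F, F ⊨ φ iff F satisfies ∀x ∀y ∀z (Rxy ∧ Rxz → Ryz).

Yes — defined by ◇r → □◇r

The condition is the Euclidean property. A defining modal formula is ◇r → □◇r.
Suppose ◇r→□◇r is valid. Take Rxy, Rxz and set V(r)={y}. Then ◇r at x, so □◇r at x, so ◇r at z, so some w with Rzw has r; w=y, i.e. Rzy. By symmetry of the argument, Ryz.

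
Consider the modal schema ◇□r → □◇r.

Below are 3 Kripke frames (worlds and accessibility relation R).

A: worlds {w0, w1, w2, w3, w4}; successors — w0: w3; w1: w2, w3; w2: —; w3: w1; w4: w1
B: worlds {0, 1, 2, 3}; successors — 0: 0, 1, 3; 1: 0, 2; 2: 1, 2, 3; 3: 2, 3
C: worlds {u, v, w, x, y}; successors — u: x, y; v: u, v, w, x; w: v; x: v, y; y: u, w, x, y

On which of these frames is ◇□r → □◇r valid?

B

This is the axiom for convergence; its first-order frame correspondent is ∀x ∀y ∀z (Rxy ∧ Rxz → ∃w (Ryw ∧ Rzw)).
A: fails — Rw1w2 and Rw1w2 but w2 and w2 have no common successor.
B: satisfies the condition.
C: fails — Rvw and Rvu but w and u have no common successor.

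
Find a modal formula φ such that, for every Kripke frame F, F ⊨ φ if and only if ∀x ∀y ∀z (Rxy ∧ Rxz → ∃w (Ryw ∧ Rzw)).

◇□ψ → □◇ψ

The condition is convergence. The .2 schema ◇□ψ → □◇ψ defines it.
Suppose ◇□ψ→□◇ψ is valid. Take Rxy, Rxz and set V(ψ)={w : Ryw}. Then □ψ at y so ◇□ψ at x, so □◇ψ at x, so ◇ψ at z, giving w with Rzw and Ryw.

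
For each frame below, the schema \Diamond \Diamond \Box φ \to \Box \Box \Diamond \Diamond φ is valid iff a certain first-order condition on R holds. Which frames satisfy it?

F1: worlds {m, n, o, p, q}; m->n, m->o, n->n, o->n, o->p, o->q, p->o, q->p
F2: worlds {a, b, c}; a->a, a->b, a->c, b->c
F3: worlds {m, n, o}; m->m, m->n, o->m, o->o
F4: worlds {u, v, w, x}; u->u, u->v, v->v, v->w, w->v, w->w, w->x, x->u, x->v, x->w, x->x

F4

The schema corresponds to a generalized confluence (Geach) condition: \forall x \forall y \forall z ((x R^2 y \wedge x R^2 z) \to \exists w (yRw \wedge z R^2 w)).
F1: fails — mR²n, mR²q but no w with nRw and qR²w.
F2: fails — aR²a, aR²b but no w with aRw and bR²w.
F3: fails — mR²m, mR²n but no w with mRw and nR²w.
F4: satisfies the condition.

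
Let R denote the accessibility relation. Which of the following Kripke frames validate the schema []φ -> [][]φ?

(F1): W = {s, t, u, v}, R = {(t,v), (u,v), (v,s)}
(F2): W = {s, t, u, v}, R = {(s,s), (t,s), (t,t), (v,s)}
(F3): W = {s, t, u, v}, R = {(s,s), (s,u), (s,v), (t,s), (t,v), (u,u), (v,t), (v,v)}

(F2)

This is the axiom for transitivity; its first-order frame correspondent is forall x forall y forall z (Rxy & Ryz -> Rxz).
(F1): fails — Ruv and Rvs but not Rus.
(F2): satisfies the condition.
(F3): fails — Rtv and Rvt but not Rtt.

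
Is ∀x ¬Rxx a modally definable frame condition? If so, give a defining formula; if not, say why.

No

If a class were modally definable it would be closed under surjective bounded morphisms (Goldblatt–Thomason).
The 2-cycle (worlds a,b with a→b→a) is irreflexive, and the map sending every world to a single reflexive point • is a surjective bounded morphism (forth: every edge maps to (•,•); back: every world has a successor). So any modal formula valid on the 2-cycle is also valid on the reflexive point, which is not irreflexive.
So no modal formula (or set of formulas) defines exactly the irreflexive frames.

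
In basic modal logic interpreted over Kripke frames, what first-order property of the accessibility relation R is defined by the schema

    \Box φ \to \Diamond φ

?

Suppose □φ→◇φ is valid. At any x set V(φ)=W. Then □φ at x, so ◇φ at x, so x has a successor.

seriality: \forall x \exists y Rxy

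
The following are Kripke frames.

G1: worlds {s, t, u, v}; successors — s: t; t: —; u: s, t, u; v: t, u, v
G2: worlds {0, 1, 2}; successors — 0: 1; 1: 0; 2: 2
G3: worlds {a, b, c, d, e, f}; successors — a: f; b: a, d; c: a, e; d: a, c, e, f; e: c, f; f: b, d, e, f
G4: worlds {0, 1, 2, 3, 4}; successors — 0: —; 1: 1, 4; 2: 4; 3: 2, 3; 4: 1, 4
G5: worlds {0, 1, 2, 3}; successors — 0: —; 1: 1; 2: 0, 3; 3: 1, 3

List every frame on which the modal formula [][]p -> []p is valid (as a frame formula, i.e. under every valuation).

G4

The schema corresponds to density: forall x forall y (Rxy -> exists z (Rxz & Rzy)).
G1: fails — Rst but no z with Rsz and Rzt.
G2: fails — R01 but no z with R0z and Rz1.
G3: fails — Rec but no z with Rez and Rzc.
G4: holds.
G5: fails — R20 but no z with R2z and Rz0.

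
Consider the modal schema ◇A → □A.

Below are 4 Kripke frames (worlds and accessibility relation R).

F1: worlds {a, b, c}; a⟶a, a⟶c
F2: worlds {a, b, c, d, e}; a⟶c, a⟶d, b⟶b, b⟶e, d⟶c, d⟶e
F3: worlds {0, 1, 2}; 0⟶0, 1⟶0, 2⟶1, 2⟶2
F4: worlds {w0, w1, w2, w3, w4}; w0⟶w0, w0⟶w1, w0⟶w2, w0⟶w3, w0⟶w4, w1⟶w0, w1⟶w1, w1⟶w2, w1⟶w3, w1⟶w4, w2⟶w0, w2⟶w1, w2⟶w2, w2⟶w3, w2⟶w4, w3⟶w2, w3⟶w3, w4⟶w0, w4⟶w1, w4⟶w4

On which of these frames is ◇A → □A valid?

This is the axiom for partial functionality; its first-order frame correspondent is ∀x ∀y ∀z (Rxy ∧ Rxz → y = z).
F1: fails — a sees both a and c.
F2: fails — a sees both c and d.
F3: fails — 2 sees both 1 and 2.
F4: fails — w0 sees both w0 and w1.

none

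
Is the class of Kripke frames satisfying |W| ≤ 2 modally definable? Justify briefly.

Not modally definable

Any modally definable frame class is closed under disjoint unions.
Any modal formula valid on each of 3 disjoint one-world frames is valid on their disjoint union (validity is preserved under disjoint unions). Each one-world frame has |W|=1≤2, but the union has |W|=3.
So the class is not modally definable.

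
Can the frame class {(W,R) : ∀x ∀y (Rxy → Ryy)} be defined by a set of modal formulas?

Definable; □(□r → r) defines it

Yes: it is shift-reflexivity, defined by the T□ schema □(□r → r).
Suppose □(□r→r) is valid. Take Rxy and set V(r)={w : Ryw}. Then at y, □r holds; since □(□r→r) at x, □r→r at y, so r at y, i.e. Ryy.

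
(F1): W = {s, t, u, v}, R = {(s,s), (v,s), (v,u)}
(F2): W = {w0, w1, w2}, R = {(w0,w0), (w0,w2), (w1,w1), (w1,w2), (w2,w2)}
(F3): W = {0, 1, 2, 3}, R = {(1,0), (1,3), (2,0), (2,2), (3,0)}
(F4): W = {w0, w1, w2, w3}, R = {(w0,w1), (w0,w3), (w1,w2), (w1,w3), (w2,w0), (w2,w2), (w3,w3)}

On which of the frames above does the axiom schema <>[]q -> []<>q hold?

The schema corresponds to convergence: forall x forall y forall z (Rxy & Rxz -> exists w (Ryw & Rzw)).
(F1): fails — Rvu and Rvu but u and u have no common successor.
(F2): condition met.
(F3): fails — R10 and R10 but 0 and 0 have no common successor.
(F4): fails — Rw1w2 and Rw1w3 but w2 and w3 have no common successor.
Valid on: (F2).

(F2)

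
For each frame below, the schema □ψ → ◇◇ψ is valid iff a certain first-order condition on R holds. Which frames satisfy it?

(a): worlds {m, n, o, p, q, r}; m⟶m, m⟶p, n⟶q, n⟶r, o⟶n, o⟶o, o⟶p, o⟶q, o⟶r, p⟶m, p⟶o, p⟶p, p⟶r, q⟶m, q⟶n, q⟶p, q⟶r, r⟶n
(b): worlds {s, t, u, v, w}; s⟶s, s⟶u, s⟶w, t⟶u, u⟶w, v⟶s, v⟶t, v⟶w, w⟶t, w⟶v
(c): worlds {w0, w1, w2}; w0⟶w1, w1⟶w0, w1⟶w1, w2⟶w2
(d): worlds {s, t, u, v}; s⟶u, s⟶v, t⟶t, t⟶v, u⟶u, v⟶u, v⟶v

This is the axiom for a generalized confluence (Geach) condition; its first-order frame correspondent is ∀x ∃w (xRw ∧ xR²w).
(a): fails — at r but no w with rRw and rR²w.
(b): fails — at t but no w* with tRw* and tR²w*.
(c): satisfies the condition.
(d): satisfies the condition.

(c), (d)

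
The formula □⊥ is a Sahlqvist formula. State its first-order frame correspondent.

emptiness of R

□⊥ is valid iff no world has any successor (otherwise □⊥ fails at any world with one).
Conversely, on a frame with emptiness of R the schema holds at every world under every valuation.
Frame condition: ∀x ∀y ¬Rxy.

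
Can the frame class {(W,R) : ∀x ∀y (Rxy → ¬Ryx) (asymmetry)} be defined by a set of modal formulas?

Not modally definable

If a class were modally definable it would be closed under surjective bounded morphisms (Goldblatt–Thomason).
The 4-cycle (worlds a,b,c,d with a→b→c→d→a) is asymmetric. Mapping every world to a single reflexive point • is a surjective bounded morphism, and the reflexive point is not asymmetric (R•• but asymmetry requires ¬R••).
So the class is not modally definable.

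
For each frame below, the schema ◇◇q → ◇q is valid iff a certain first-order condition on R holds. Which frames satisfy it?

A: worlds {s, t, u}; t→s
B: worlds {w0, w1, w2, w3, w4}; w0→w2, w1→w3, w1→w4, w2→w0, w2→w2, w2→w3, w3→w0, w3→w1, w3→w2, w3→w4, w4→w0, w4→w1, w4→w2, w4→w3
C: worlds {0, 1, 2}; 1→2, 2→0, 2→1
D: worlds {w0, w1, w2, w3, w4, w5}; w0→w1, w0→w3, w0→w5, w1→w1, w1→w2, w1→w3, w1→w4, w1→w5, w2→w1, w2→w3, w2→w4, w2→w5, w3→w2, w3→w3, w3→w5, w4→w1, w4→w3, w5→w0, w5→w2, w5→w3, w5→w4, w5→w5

A

Frame correspondent (Sahlqvist): ∀x ∀y ∀z (Rxy ∧ Ryz → Rxz) — i.e. transitivity.
A: ✓.
B: fails — Rw3w1 and Rw1w3 but not Rw3w3.
C: fails — R12 and R20 but not R10.
D: fails — Rw0w1 and Rw1w4 but not Rw0w4.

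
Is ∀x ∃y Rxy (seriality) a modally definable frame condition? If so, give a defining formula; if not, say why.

Yes, by □p → ◇p

This is a Sahlqvist condition; the D axiom □p → ◇p defines it.
Suppose □p→◇p is valid. At any x set V(p)=W. Then □p at x, so ◇p at x, so x has a successor.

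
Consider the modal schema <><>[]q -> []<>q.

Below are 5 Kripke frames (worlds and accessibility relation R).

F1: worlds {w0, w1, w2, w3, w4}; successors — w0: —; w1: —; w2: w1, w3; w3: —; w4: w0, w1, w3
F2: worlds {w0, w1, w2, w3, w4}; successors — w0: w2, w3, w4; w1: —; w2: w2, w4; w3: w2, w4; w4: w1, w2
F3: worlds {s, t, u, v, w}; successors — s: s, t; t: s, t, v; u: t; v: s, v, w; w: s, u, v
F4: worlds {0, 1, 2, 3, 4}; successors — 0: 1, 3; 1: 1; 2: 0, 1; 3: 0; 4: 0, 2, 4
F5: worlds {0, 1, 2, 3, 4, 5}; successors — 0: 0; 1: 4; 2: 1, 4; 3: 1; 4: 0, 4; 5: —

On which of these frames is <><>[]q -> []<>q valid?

F1

The schema corresponds to a generalized confluence (Geach) condition: forall x forall y forall z ((x R^2 y & xRz) -> exists w (yRw & zRw)).
F1: condition met.
F2: fails — w0R²w1, w0Rw2 but no w with w1Rw and w2Rw.
F3: fails — vR²u, vRv but no w* with uRw* and vRw*.
F4: fails — 0R²0, 0R3 but no w with 0Rw and 3Rw.
F5: fails — 2R²0, 2R1 but no w with 0Rw and 1Rw.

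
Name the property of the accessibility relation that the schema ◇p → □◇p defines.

This is the 5 axiom.
It corresponds to the Euclidean property: ∀x ∀y ∀z (Rxy ∧ Rxz → Ryz).

The Euclidean property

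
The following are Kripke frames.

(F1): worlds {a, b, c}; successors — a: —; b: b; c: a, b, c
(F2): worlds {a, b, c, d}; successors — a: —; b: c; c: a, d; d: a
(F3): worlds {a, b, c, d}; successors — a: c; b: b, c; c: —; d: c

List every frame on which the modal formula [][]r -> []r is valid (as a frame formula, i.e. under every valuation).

This is the axiom for density; its first-order frame correspondent is forall x forall y (Rxy -> exists z (Rxz & Rzy)).
(F1): condition met.
(F2): fails — Rbc but no z with Rbz and Rzc.
(F3): fails — Rac but no z with Raz and Rzc.

(F1)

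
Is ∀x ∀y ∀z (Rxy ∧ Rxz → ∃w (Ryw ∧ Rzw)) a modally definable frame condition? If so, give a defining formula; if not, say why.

Yes, by ◇□r → □◇r

Yes: it is convergence, defined by the .2 schema ◇□r → □◇r.
Suppose ◇□r→□◇r is valid. Take Rxy, Rxz and set V(r)={w : Ryw}. Then □r at y so ◇□r at x, so □◇r at x, so ◇r at z, giving w with Rzw and Ryw.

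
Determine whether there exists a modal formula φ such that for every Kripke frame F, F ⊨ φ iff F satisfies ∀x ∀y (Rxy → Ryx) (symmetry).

Yes: it is symmetry, defined by the B schema p → □◇p.
Suppose p→□◇p is valid. Take Rxy and set V(p)={x}. Then p at x, so □◇p at x, so ◇p at y, so some z with Ryz has p; z=x, i.e. Ryx.

Yes, by p → □◇p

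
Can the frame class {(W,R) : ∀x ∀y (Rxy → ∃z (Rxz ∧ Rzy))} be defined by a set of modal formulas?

Definable; □□q → □q defines it

The condition is density. A defining modal formula is □□q → □q.
Suppose □□q→□q is valid. Take Rxy and set V(q)={w : xR²w}. Then □□q at x, so □q at x, so q at y, i.e. ∃z(Rxz∧Rzy).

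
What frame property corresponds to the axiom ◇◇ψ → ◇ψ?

Replacing ψ by ¬ψ and contraposing gives the equivalent schema □ψ → □□ψ.
Suppose □ψ→□□ψ is valid. Take Rxy, Ryz and set V(ψ)={w : Rxw}. Then □ψ at x, so □□ψ at x, so □ψ at y, so ψ at z, i.e. Rxz.

Transitivity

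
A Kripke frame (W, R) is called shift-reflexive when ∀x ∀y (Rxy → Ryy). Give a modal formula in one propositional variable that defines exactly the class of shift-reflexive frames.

This is shift-reflexivity; the standard corresponding axiom is T□: □(□s → s).

□(□s → s)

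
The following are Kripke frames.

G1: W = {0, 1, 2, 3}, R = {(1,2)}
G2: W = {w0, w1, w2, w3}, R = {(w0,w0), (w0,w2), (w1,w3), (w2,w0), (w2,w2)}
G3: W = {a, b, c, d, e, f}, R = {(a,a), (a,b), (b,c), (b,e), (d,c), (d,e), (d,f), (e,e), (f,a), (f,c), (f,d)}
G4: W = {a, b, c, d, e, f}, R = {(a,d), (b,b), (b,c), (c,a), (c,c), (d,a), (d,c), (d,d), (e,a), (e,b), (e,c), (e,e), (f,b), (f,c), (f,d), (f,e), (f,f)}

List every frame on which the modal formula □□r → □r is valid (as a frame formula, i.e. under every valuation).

The schema corresponds to density: ∀x ∀y (Rxy → ∃z (Rxz ∧ Rzy)).
G1: fails — R12 but no z with R1z and Rz2.
G2: fails — Rw1w3 but no z with Rw1z and Rzw3.
G3: fails — Rbc but no z with Rbz and Rzc.
G4: satisfies the condition.

G4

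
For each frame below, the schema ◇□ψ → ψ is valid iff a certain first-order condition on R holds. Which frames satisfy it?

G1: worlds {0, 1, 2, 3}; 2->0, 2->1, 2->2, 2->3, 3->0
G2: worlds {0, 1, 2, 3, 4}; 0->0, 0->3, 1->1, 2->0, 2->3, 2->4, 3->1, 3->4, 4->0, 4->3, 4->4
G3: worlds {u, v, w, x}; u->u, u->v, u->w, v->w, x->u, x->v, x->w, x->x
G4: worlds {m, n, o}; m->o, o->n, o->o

Frame correspondent (Sahlqvist): ∀x ∀y (Rxy → Ryx) — i.e. symmetry.
G1: fails — R23 but not R32.
G2: fails — R31 but not R13.
G3: fails — Ruv but not Rvu.
G4: fails — Ron but not Rno.

none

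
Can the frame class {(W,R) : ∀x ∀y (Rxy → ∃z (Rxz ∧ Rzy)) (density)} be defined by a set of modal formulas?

This is a Sahlqvist condition; the C4 axiom □□p → □p defines it.
Suppose □□p→□p is valid. Take Rxy and set V(p)={w : xR²w}. Then □□p at x, so □p at x, so p at y, i.e. ∃z(Rxz∧Rzy).

Yes — defined by □□p → □p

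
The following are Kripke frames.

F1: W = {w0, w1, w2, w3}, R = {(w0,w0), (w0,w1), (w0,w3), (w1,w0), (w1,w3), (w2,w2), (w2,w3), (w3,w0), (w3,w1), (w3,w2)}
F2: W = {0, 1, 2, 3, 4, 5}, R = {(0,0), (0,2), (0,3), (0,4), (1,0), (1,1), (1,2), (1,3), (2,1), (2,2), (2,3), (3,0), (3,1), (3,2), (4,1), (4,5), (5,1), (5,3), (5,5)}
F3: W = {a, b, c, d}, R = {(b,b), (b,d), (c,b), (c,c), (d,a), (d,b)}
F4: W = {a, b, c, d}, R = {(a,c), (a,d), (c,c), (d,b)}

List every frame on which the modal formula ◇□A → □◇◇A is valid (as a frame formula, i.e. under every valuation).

F1, F2

This is the axiom for a generalized confluence (Geach) condition; its first-order frame correspondent is ∀x ∀y ∀z ((xRy ∧ xRz) → ∃w (yRw ∧ zR²w)).
F1: satisfies the condition.
F2: satisfies the condition.
F3: fails — dRa, dRa but no w with aRw and aR²w.
F4: fails — aRc, aRd but no w with cRw and dR²w.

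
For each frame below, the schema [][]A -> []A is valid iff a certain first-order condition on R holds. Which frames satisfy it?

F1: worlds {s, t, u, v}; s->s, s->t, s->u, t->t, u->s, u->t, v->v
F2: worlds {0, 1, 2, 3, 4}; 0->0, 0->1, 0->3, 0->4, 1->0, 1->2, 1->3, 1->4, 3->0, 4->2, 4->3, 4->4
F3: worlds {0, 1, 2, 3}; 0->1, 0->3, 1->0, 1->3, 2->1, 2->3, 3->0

F1, F2

This is the axiom for density; its first-order frame correspondent is forall x forall y (Rxy -> exists z (Rxz & Rzy)).
F1: condition met.
F2: condition met.
F3: fails — R01 but no z with R0z and Rz1.
Valid on: F1, F2.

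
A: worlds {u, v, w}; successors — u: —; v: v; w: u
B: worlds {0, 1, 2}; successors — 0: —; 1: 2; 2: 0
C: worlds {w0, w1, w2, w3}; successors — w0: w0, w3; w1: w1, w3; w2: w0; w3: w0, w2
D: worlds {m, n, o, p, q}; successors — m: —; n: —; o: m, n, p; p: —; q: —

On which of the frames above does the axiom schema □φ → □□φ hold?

A, D

This is the axiom for transitivity; its first-order frame correspondent is ∀x ∀y ∀z (Rxy ∧ Ryz → Rxz).
A: ✓.
B: fails — R12 and R20 but not R10.
C: fails — Rw1w3 and Rw3w2 but not Rw1w2.
D: ✓.
Valid on: A, D.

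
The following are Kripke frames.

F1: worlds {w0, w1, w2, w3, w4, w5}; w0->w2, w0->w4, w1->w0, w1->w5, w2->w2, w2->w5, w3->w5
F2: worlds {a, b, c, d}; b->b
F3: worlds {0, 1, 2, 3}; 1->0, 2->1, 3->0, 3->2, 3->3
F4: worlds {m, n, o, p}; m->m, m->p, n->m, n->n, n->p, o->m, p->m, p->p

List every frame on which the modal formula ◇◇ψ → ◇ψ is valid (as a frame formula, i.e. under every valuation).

F2

The schema corresponds to transitivity: ∀x ∀y ∀z (Rxy ∧ Ryz → Rxz).
F1: fails — Rw1w0 and Rw0w4 but not Rw1w4.
F2: condition met.
F3: fails — R32 and R21 but not R31.
F4: fails — Rom and Rmp but not Rop.
Valid on: F2.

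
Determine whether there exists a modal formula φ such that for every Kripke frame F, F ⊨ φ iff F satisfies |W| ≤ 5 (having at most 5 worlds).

Modal frame validity is preserved under disjoint unions.
Any modal formula valid on each of 6 disjoint one-world frames is valid on their disjoint union (validity is preserved under disjoint unions). Each one-world frame has |W|=1≤5, but the union has |W|=6.
So the class is not modally definable.

Not definable by any modal formula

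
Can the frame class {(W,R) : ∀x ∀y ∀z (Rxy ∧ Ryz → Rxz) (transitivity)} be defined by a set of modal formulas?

Definable; □r → □□r defines it

The condition is transitivity. A defining modal formula is □r → □□r.
Suppose □r→□□r is valid. Take Rxy, Ryz and set V(r)={w : Rxw}. Then □r at x, so □□r at x, so □r at y, so r at z, i.e. Rxz.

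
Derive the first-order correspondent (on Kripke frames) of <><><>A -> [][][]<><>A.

forall x forall y forall z ((x R^3 y & x R^3 z) -> exists w (y = w & z R^2 w))

This is a Sahlqvist (Geach-type) schema ◇^3□^0A → □^3◇^2A.
Minimal-valuation argument: fix x; take any y with xR^3y and any z with xR^3z. Set V(A) to the set of worlds R-reachable from y in exactly 0 steps. Then □^0A holds at y, so the antecedent holds at x; validity forces ◇^2A at z, giving a w with zR^2w and yR^0w.
First-order correspondent: forall x forall y forall z ((x R^3 y & x R^3 z) -> exists w (y = w & z R^2 w)).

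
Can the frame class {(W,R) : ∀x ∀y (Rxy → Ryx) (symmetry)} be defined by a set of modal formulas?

Yes — defined by r → □◇r

Yes: it is symmetry, defined by the B schema r → □◇r.
Suppose r→□◇r is valid. Take Rxy and set V(r)={x}. Then r at x, so □◇r at x, so ◇r at y, so some z with Ryz has r; z=x, i.e. Ryx.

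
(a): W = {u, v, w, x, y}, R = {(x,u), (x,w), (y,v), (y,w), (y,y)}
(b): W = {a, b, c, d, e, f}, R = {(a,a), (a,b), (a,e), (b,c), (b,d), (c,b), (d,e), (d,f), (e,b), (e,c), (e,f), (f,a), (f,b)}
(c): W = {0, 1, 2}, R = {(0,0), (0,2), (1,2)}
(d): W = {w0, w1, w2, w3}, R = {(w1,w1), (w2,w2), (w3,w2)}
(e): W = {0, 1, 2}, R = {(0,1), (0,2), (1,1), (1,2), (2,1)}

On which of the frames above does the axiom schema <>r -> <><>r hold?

This is the axiom for a generalized confluence (Geach) condition; its first-order frame correspondent is forall x forall y (xRy -> exists w (y = w & x R^2 w)).
(a): fails — xRu but no t with u=t and xR²t.
(b): fails — bRc but no w with c=w and bR²w.
(c): fails — 1R2 but no w with 2=w and 1R²w.
(d): satisfies the condition.
(e): satisfies the condition.

(d), (e)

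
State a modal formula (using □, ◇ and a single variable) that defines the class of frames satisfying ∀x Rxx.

The condition is reflexivity. The T schema □s → s defines it.
Suppose □s→s is valid. At any x set V(s)={w : Rxw}. Then □s holds at x, so s holds at x, i.e. Rxx.

□s → s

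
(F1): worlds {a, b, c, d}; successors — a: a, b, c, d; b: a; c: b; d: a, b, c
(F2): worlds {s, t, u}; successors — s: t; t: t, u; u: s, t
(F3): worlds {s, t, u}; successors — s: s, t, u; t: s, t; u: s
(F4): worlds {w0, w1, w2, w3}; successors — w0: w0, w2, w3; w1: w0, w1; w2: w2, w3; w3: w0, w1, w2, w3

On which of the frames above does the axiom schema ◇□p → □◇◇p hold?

(F2), (F3), (F4)

The schema corresponds to a generalized confluence (Geach) condition: ∀x ∀y ∀z ((xRy ∧ xRz) → ∃w (yRw ∧ zR²w)).
(F1): fails — aRc, aRc but no w with cRw and cR²w.
(F2): holds.
(F3): holds.
(F4): holds.
Valid on: (F2), (F3), (F4).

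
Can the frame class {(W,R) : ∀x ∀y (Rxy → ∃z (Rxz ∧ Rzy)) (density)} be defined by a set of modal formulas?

This is a Sahlqvist condition; the C4 axiom □□r → □r defines it.
Suppose □□r→□r is valid. Take Rxy and set V(r)={w : xR²w}. Then □□r at x, so □r at x, so r at y, i.e. ∃z(Rxz∧Rzy).

Definable; □□r → □r defines it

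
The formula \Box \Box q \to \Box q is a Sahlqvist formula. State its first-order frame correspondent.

Density

Suppose □□q→□q is valid. Take Rxy and set V(q)={w : xR²w}. Then □□q at x, so □q at x, so q at y, i.e. ∃z(Rxz∧Rzy).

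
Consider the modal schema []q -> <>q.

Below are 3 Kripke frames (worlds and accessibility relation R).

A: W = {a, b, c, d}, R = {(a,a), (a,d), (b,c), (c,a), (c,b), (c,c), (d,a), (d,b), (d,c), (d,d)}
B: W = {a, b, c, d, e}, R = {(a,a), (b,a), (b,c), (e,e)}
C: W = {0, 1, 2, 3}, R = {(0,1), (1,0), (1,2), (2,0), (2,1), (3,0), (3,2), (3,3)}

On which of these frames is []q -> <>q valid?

A, C

This is the axiom for seriality; its first-order frame correspondent is forall x exists y Rxy.
A: condition met.
B: fails — world c has no successor.
C: condition met.
Valid on: A, C.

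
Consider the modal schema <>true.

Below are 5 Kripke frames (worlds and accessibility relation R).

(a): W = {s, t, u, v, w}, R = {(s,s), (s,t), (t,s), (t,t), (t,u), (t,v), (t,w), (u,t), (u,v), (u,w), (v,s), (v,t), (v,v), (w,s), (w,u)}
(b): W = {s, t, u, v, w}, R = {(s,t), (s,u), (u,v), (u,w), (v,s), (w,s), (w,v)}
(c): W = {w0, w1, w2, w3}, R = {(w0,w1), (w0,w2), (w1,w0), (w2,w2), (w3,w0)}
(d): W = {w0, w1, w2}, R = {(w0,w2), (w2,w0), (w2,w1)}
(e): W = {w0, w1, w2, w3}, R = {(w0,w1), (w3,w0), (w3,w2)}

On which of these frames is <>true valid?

This is the axiom for seriality; its first-order frame correspondent is forall x exists y Rxy.
(a): satisfies the condition.
(b): fails — world t has no successor.
(c): satisfies the condition.
(d): fails — world w1 has no successor.
(e): fails — world w1 has no successor.
Valid on: (a), (c).

(a), (c)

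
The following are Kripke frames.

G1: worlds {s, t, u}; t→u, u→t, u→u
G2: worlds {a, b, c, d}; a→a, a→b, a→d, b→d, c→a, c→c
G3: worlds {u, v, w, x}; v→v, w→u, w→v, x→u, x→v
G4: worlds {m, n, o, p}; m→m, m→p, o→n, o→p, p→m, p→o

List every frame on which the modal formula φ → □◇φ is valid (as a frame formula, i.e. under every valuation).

This is the axiom for symmetry; its first-order frame correspondent is ∀x ∀y (Rxy → Ryx).
G1: condition met.
G2: fails — Rab but not Rba.
G3: fails — Rwu but not Ruw.
G4: fails — Ron but not Rno.
Valid on: G1.

G1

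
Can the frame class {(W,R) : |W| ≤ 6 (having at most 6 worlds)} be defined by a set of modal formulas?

Not definable by any modal formula

Any modally definable frame class is closed under disjoint unions.
Any modal formula valid on each of 7 disjoint one-world frames is valid on their disjoint union (validity is preserved under disjoint unions). Each one-world frame has |W|=1≤6, but the union has |W|=7.
So the class is not modally definable.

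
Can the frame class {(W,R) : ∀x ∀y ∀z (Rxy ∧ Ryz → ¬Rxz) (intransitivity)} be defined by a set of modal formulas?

Modal frame validity is preserved under surjective bounded morphisms.
The 3-cycle (worlds w0,w1,w2 with w0→w1→w2→w0) is intransitive. Mapping every world to a single reflexive point • is a surjective bounded morphism; the reflexive point is not intransitive (R••∧R•• but R••).
Hence intransitivity is not modally definable.

No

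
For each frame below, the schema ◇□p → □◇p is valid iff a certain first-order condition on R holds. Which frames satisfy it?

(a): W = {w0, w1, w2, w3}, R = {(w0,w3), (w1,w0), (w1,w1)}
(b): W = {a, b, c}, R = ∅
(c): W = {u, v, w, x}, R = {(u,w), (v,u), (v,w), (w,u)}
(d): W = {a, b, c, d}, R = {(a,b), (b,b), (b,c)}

Frame correspondent (Sahlqvist): ∀x ∀y ∀z (Rxy ∧ Rxz → ∃w (Ryw ∧ Rzw)) — i.e. convergence.
(a): fails — Rw0w3 and Rw0w3 but w3 and w3 have no common successor.
(b): holds.
(c): fails — Rvu and Rvw but u and w have no common successor.
(d): fails — Rbc and Rbc but c and c have no common successor.
Valid on: (b).

(b)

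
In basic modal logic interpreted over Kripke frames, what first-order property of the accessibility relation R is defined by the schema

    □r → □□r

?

Transitivity

Suppose □r→□□r is valid. Take Rxy, Ryz and set V(r)={w : Rxw}. Then □r at x, so □□r at x, so □r at y, so r at z, i.e. Rxz.
Conversely, on a frame with transitivity the schema holds at every world under every valuation.
So the correspondent is transitivity.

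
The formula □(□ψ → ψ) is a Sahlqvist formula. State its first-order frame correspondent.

Suppose □(□ψ→ψ) is valid. Take Rxy and set V(ψ)={w : Ryw}. Then at y, □ψ holds; since □(□ψ→ψ) at x, □ψ→ψ at y, so ψ at y, i.e. Ryy.

Shift-reflexivity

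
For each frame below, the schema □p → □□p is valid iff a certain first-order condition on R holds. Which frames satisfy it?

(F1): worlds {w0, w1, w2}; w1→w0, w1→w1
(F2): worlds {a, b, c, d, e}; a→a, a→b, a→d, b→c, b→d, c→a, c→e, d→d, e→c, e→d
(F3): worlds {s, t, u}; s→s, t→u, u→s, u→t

Frame correspondent (Sahlqvist): ∀x ∀y ∀z (Rxy ∧ Ryz → Rxz) — i.e. transitivity.
(F1): condition met.
(F2): fails — Rbc and Rce but not Rbe.
(F3): fails — Rut and Rtu but not Ruu.

(F1)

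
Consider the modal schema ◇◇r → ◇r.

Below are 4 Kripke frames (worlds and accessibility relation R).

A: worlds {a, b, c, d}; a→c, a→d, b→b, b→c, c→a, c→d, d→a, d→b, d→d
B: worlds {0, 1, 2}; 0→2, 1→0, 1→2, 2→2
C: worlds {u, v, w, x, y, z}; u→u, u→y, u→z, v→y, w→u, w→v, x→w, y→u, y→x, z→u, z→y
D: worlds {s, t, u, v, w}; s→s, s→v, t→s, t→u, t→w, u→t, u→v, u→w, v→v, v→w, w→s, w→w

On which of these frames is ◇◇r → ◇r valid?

The schema corresponds to a generalized confluence (Geach) condition: ∀x ∀y (xR²y → ∃w (y = w ∧ xRw)).
A: fails — aR²a but no w with a=w and aRw.
B: condition met.
C: fails — uR²x but no t with x=t and uRt.
D: fails — sR²w but no w* with w=w* and sRw*.
Valid on: B.

B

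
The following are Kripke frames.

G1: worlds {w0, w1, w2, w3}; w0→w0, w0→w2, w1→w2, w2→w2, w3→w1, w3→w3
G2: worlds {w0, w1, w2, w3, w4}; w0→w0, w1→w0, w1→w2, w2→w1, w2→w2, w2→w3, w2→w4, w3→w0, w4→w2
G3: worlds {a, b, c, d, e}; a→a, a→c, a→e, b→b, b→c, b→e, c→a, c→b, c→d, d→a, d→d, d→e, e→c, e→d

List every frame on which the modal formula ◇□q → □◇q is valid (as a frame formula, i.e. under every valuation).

G3

Frame correspondent (Sahlqvist): ∀x ∀y ∀z (Rxy ∧ Rxz → ∃w (Ryw ∧ Rzw)) — i.e. convergence.
G1: fails — Rw3w1 and Rw3w3 but w1 and w3 have no common successor.
G2: fails — Rw1w2 and Rw1w0 but w2 and w0 have no common successor.
G3: satisfies the condition.
Valid on: G3.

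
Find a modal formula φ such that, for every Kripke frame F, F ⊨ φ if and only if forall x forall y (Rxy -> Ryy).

This is shift-reflexivity; the standard corresponding axiom is T□: □(□ψ → ψ).

□(□ψ → ψ)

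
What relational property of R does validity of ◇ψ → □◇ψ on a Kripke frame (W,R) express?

The Euclidean property

This is the 5 axiom.
It corresponds to the Euclidean property: ∀x ∀y ∀z (Rxy ∧ Rxz → Ryz).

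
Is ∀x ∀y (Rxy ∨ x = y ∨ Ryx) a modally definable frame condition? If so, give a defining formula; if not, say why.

Any modally definable frame class is closed under disjoint unions.
Take 2 disjoint single-world reflexive frames: each is trivially connected, but their disjoint union has 2 worlds with no edge between distinct components, so it is not connected.
So no modal formula (or set of formulas) defines exactly the connected frames.

Not definable by any modal formula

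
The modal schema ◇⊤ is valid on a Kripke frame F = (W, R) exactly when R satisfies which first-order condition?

seriality: ∀x ∃y Rxy

◇⊤ holds at w iff w has a successor, so frame-validity of ◇⊤ is exactly seriality. Equivalently via □A → ◇A:
Suppose □A→◇A is valid. At any x set V(A)=W. Then □A at x, so ◇A at x, so x has a successor.
Conversely, on a frame with seriality the schema holds at every world under every valuation.
Frame condition: ∀x ∃y Rxy.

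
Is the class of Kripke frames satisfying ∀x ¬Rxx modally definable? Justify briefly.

No

Modal frame validity is preserved under surjective bounded morphisms.
The 3-cycle (worlds w0,w1,w2 with w0→w1→w2→w0) is irreflexive, and the map sending every world to a single reflexive point • is a surjective bounded morphism (forth: every edge maps to (•,•); back: every world has a successor). So any modal formula valid on the 3-cycle is also valid on the reflexive point, which is not irreflexive.
Hence irreflexivity is not modally definable.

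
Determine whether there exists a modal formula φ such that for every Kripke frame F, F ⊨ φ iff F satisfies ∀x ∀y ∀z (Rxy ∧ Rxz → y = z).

Yes: it is partial functionality, defined by the CD schema ◇p → □p.
Suppose ◇p→□p is valid. Take Rxy, Rxz and set V(p)={y}. Then ◇p at x, so □p at x, so p at z, i.e. z=y.

Definable; ◇p → □p defines it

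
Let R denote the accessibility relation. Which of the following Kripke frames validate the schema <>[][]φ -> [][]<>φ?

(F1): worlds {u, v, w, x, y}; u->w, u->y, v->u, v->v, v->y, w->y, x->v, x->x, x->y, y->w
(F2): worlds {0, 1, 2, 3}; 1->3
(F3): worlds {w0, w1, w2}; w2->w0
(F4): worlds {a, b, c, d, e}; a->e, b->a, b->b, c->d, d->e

This is the axiom for a generalized confluence (Geach) condition; its first-order frame correspondent is forall x forall y forall z ((xRy & x R^2 z) -> exists w (y R^2 w & zRw)).
(F1): fails — uRw, uR²w but no t with wR²t and wRt.
(F2): satisfies the condition.
(F3): satisfies the condition.
(F4): fails — bRa, bR²a but no w with aR²w and aRw.
Valid on: (F2), (F3).

(F2), (F3)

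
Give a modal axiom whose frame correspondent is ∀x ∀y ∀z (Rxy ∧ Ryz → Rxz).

A defining formula is □p → □□p (the 4 axiom).
Suppose □p→□□p is valid. Take Rxy, Ryz and set V(p)={w : Rxw}. Then □p at x, so □□p at x, so □p at y, so p at z, i.e. Rxz.

□p → □□p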